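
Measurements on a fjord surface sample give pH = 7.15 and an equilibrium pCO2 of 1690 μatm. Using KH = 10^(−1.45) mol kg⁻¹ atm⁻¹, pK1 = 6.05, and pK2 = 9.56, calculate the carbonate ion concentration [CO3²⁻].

[CO2*] = KH · pCO2 = 10^(−1.45) × 1690×10^-6 = 5.996×10^-5 mol/kg
α₀ = 1/(1 + K1/[H⁺] + K1K2/[H⁺]²) = 1/(1 + 10^+1.10 + 10^-1.31) = 0.07332
DIC = [CO2*]/α₀ = 5.996×10^-5 / 0.07332 = 0.8178 mmol/kg
[CO3²⁻] = α₂·DIC; α₂ = 0.003591, so [CO3²⁻] = 0.003591 × 0.8178 = 0.00294 mmol/kg = 2.94 μmol/kg

[CO3²⁻] = 2.94 μmol/kg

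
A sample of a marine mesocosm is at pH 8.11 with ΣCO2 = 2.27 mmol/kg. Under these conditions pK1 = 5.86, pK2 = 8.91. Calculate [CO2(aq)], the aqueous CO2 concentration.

α₀ = 1 / (1 + K1/[H⁺] + K1K2/[H⁺]²) = 1 / (1 + 10^+2.25 + 10^+1.45)
   = 1 / (1 + 177.83 + 28.184) = 1/207.01 = 0.004831
[CO2*] = α₀ × DIC = 0.004831 × 2.27 = 0.0110 mmol/kg = 11.0 μmol/kg

[CO2*] = 11.0 μmol/kg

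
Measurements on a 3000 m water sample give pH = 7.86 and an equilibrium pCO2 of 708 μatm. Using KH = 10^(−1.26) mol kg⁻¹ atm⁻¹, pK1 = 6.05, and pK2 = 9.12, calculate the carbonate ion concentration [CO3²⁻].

[CO3²⁻] = 0.138 mmol/kg

[CO2*] = KH · pCO2 = 10^(−1.26) × 708×10^-6 = 3.891×10^-5 mol/kg
α₀ = 1/(1 + K1/[H⁺] + K1K2/[H⁺]²) = 1/(1 + 10^+1.81 + 10^+0.55) = 0.01447
DIC = [CO2*]/α₀ = 3.891×10^-5 / 0.01447 = 2.689 mmol/kg
[CO3²⁻] = α₂·DIC; α₂ = 0.05134, so [CO3²⁻] = 0.05134 × 2.689 = 0.138 mmol/kg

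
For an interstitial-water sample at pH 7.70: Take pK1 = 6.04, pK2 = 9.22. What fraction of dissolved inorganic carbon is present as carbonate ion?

α₂ = 1 / (1 + [H⁺]/K2 + [H⁺]²/(K1K2)) = 1 / (1 + 10^+1.52 + 10^-0.14)
   = 1 / (1 + 33.113 + 0.72444) = 1/34.838 = 0.02870

α₂ = 0.0287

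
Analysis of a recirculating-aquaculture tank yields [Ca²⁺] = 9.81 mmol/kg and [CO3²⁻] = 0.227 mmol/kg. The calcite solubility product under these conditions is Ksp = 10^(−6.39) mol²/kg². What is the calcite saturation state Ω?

Ksp = 10^(−6.39) = 4.074×10^-7
Ω = [Ca²⁺][CO3²⁻]/Ksp = (9.81×10^-3)(0.227×10^-3) / 4.074×10^-7 = 5.47

Ω = 5.47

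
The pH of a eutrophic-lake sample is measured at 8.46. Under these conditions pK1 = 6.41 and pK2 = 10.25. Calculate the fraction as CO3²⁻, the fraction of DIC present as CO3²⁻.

α₂ = 0.0158

α₂ = 1 / (1 + [H⁺]/K2 + [H⁺]²/(K1K2)) = 1 / (1 + 10^+1.79 + 10^-0.26)
   = 1 / (1 + 61.660 + 0.54954) = 1/63.209 = 0.01582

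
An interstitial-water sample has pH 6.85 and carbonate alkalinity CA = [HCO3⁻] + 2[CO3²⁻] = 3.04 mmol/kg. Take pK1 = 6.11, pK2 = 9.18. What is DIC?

DIC = 3.57 mmol/kg

CA = [HCO3⁻] + 2[CO3²⁻] = (α₁ + 2α₂)·DIC
At pH 6.85: [H⁺]/K1 = 10^-0.74 = 0.18197, K2/[H⁺] = 10^-2.33 = 0.0046774
α₁ = 1/(1 + 0.18197 + 0.0046774) = 1/1.1866 = 0.8427; α₂ = α₁·K2/[H⁺] = 0.003942
α₁ + 2α₂ = 0.8506
DIC = CA / (α₁ + 2α₂) = 3.04 / 0.8506 = 3.57 mmol/kg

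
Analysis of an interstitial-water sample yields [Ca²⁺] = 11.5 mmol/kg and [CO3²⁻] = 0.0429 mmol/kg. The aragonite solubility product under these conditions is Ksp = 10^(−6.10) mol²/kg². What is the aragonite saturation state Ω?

Ksp = 10^(−6.10) = 7.943×10^-7
Ω = [Ca²⁺][CO3²⁻]/Ksp = (11.5×10^-3)(0.0429×10^-3) / 7.943×10^-7 = 0.621

Ω = 0.621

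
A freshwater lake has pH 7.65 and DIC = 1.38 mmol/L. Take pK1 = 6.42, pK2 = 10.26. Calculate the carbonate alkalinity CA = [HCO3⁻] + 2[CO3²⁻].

CA = 1.31 mmol/L

CA = [HCO3⁻] + 2[CO3²⁻] = (α₁ + 2α₂)·DIC
At pH 7.65: [H⁺]/K1 = 10^-1.23 = 0.058884, K2/[H⁺] = 10^-2.61 = 0.0024547
α₁ = 1/(1 + 0.058884 + 0.0024547) = 1/1.0613 = 0.9422; α₂ = α₁·K2/[H⁺] = 0.002313
α₁ + 2α₂ = 0.9468
CA = 0.9468 × 1.38 = 1.31 mmol/L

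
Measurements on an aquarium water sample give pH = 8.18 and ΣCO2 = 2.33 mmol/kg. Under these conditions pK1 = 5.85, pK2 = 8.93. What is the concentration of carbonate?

α₂ = 1 / (1 + [H⁺]/K2 + [H⁺]²/(K1K2)) = 1 / (1 + 10^+0.75 + 10^-1.58)
   = 1 / (1 + 5.6234 + 0.026303) = 1/6.6497 = 0.1504
[CO3²⁻] = α₂ × DIC = 0.1504 × 2.33 = 0.350 mmol/kg

[CO3²⁻] = 0.350 mmol/kg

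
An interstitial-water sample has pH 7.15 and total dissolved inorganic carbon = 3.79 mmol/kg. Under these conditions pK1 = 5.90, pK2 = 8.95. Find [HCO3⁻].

[HCO3⁻] = 3.54 mmol/kg

α₁ = 1 / (1 + [H⁺]/K1 + K2/[H⁺]) = 1 / (1 + 10^-1.25 + 10^-1.80)
   = 1 / (1 + 0.056234 + 0.015849) = 1/1.0721 = 0.9328
[HCO3⁻] = α₁ × DIC = 0.9328 × 3.79 = 3.54 mmol/kg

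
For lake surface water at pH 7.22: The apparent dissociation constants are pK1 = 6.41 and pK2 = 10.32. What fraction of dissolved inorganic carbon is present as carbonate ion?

α₂ = 0.000687

α₂ = 1 / (1 + [H⁺]/K2 + [H⁺]²/(K1K2)) = 1 / (1 + 10^+3.10 + 10^+2.29)
   = 1 / (1 + 1258.9 + 194.98) = 1/1454.9 = 0.0006873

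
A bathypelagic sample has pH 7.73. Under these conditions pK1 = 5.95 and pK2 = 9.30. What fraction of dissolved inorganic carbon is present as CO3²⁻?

α₂ = 1 / (1 + [H⁺]/K2 + [H⁺]²/(K1K2)) = 1 / (1 + 10^+1.57 + 10^-0.21)
   = 1 / (1 + 37.154 + 0.61660) = 1/38.770 = 0.02579

α₂ = 0.0258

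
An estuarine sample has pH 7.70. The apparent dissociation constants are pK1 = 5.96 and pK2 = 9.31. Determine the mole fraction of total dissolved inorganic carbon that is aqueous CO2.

α₀ = 1 / (1 + K1/[H⁺] + K1K2/[H⁺]²) = 1 / (1 + 10^+1.74 + 10^+0.13)
   = 1 / (1 + 54.954 + 1.3490) = 1/57.303 = 0.01745

α₀ = 0.0175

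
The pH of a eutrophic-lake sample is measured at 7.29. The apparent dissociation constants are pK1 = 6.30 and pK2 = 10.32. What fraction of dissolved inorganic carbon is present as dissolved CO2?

α₀ = 0.0928

α₀ = 1 / (1 + K1/[H⁺] + K1K2/[H⁺]²) = 1 / (1 + 10^+0.99 + 10^-2.04)
   = 1 / (1 + 9.7724 + 0.0091201) = 1/10.781 = 0.09275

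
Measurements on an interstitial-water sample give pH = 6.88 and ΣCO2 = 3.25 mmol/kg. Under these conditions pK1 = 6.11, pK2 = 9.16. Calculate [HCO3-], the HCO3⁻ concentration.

[HCO3⁻] = 2.77 mmol/kg

α₁ = 1 / (1 + [H⁺]/K1 + K2/[H⁺]) = 1 / (1 + 10^-0.77 + 10^-2.28)
   = 1 / (1 + 0.16982 + 0.0052481) = 1/1.1751 = 0.8510
[HCO3⁻] = α₁ × DIC = 0.8510 × 3.25 = 2.77 mmol/kg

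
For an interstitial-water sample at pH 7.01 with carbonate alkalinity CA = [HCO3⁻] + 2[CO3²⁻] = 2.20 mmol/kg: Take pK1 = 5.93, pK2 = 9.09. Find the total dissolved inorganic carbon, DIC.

DIC = 2.36 mmol/kg

CA = [HCO3⁻] + 2[CO3²⁻] = (α₁ + 2α₂)·DIC
At pH 7.01: [H⁺]/K1 = 10^-1.08 = 0.083176, K2/[H⁺] = 10^-2.08 = 0.0083176
α₁ = 1/(1 + 0.083176 + 0.0083176) = 1/1.0915 = 0.9162; α₂ = α₁·K2/[H⁺] = 0.007620
α₁ + 2α₂ = 0.9314
DIC = CA / (α₁ + 2α₂) = 2.20 / 0.9314 = 2.36 mmol/kg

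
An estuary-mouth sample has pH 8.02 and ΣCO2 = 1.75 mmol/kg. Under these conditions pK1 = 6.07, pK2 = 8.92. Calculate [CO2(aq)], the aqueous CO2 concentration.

α₀ = 1 / (1 + K1/[H⁺] + K1K2/[H⁺]²) = 1 / (1 + 10^+1.95 + 10^+1.05)
   = 1 / (1 + 89.125 + 11.220) = 1/101.35 = 0.009867
[CO2*] = α₀ × DIC = 0.009867 × 1.75 = 0.0173 mmol/kg = 17.3 μmol/kg

[CO2*] = 17.3 μmol/kg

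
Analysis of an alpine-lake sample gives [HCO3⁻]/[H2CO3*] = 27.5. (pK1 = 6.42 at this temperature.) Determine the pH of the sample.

pH = 7.86

From K1 = [H⁺][HCO3⁻]/[H2CO3*]:  pH = pK1 + log₁₀([HCO3⁻]/[H2CO3*])
log₁₀(27.5) = +1.439
pH = 6.42 + (+1.439) = 7.86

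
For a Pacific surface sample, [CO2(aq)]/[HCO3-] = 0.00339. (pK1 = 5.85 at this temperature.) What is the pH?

From K1 = [H⁺][HCO3-]/[CO2(aq)]:  pH = pK1 − log₁₀([CO2(aq)]/[HCO3-])
log₁₀(0.00339) = -2.470
pH = 5.85 − (-2.470) = 8.32

pH = 8.32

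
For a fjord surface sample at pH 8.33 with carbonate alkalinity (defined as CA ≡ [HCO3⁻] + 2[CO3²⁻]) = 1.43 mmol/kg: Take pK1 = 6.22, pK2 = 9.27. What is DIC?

DIC = 1.31 mmol/kg

CA = [HCO3⁻] + 2[CO3²⁻] = (α₁ + 2α₂)·DIC
At pH 8.33: [H⁺]/K1 = 10^-2.11 = 0.0077625, K2/[H⁺] = 10^-0.94 = 0.11482
α₁ = 1/(1 + 0.0077625 + 0.11482) = 1/1.1226 = 0.8908; α₂ = α₁·K2/[H⁺] = 0.1023
α₁ + 2α₂ = 1.0954
DIC = CA / (α₁ + 2α₂) = 1.43 / 1.0954 = 1.31 mmol/kg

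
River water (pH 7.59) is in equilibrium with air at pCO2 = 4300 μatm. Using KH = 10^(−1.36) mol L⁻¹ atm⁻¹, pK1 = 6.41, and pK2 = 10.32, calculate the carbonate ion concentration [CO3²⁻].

[CO3²⁻] = 5.29 μmol/L

[CO2*] = KH · pCO2 = 10^(−1.36) × 4300×10^-6 = 1.877×10^-4 mol/L
α₀ = 1/(1 + K1/[H⁺] + K1K2/[H⁺]²) = 1/(1 + 10^+1.18 + 10^-1.55) = 0.06187
DIC = [CO2*]/α₀ = 1.877×10^-4 / 0.06187 = 3.034 mmol/L
[CO3²⁻] = α₂·DIC; α₂ = 0.001744, so [CO3²⁻] = 0.001744 × 3.034 = 0.00529 mmol/L = 5.29 μmol/L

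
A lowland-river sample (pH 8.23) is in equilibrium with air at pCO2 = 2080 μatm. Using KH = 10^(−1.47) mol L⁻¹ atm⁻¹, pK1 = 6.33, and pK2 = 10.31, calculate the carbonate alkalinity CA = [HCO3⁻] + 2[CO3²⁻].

CA = 5.69 mmol/L

[CO2*] = KH · pCO2 = 10^(−1.47) × 2080×10^-6 = 7.048×10^-5 mol/L
α₀ = 1/(1 + K1/[H⁺] + K1K2/[H⁺]²) = 1/(1 + 10^+1.90 + 10^-0.18) = 0.01233
DIC = [CO2*]/α₀ = 7.048×10^-5 / 0.01233 = 5.715 mmol/L
CA = (α₁ + 2α₂)·DIC = (0.9795 + 2×0.008147) × 5.715 = 5.69 mmol/L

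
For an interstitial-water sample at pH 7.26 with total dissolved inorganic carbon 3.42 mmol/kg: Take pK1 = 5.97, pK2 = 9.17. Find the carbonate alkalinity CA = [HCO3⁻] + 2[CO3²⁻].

CA = [HCO3⁻] + 2[CO3²⁻] = (α₁ + 2α₂)·DIC
At pH 7.26: [H⁺]/K1 = 10^-1.29 = 0.051286, K2/[H⁺] = 10^-1.91 = 0.012303
α₁ = 1/(1 + 0.051286 + 0.012303) = 1/1.0636 = 0.9402; α₂ = α₁·K2/[H⁺] = 0.01157
α₁ + 2α₂ = 0.9633
CA = 0.9633 × 3.42 = 3.29 mmol/kg

CA = 3.29 mmol/kg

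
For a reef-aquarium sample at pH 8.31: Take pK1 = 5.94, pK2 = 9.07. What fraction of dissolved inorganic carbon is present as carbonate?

α₂ = 1 / (1 + [H⁺]/K2 + [H⁺]²/(K1K2)) = 1 / (1 + 10^+0.76 + 10^-1.61)
   = 1 / (1 + 5.7544 + 0.024547) = 1/6.7789 = 0.1475

α₂ = 0.148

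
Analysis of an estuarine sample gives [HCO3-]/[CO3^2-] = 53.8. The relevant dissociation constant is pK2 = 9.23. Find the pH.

From K2 = [H⁺][CO3^2-]/[HCO3-]:  pH = pK2 − log₁₀([HCO3-]/[CO3^2-])
log₁₀(53.8) = +1.731
pH = 9.23 − (+1.731) = 7.50

pH = 7.50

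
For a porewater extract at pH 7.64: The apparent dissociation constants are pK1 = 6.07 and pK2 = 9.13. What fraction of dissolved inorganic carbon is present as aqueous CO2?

α₀ = 0.0254

α₀ = 1 / (1 + K1/[H⁺] + K1K2/[H⁺]²) = 1 / (1 + 10^+1.57 + 10^+0.08)
   = 1 / (1 + 37.154 + 1.2023) = 1/39.356 = 0.02541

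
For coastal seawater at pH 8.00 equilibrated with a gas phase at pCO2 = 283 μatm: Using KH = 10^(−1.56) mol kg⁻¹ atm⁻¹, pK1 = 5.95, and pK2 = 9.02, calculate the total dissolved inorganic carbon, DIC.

[CO2*] = KH · pCO2 = 10^(−1.56) × 283×10^-6 = 7.794×10^-6 mol/kg
α₀ = 1/(1 + K1/[H⁺] + K1K2/[H⁺]²) = 1/(1 + 10^+2.05 + 10^+1.03) = 0.008070
DIC = [CO2*]/α₀ = 7.794×10^-6 / 0.008070 = 0.966 mmol/kg

DIC = 0.966 mmol/kg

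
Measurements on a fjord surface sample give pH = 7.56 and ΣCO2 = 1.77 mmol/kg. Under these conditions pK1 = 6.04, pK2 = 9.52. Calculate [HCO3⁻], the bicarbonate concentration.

α₁ = 1 / (1 + [H⁺]/K1 + K2/[H⁺]) = 1 / (1 + 10^-1.52 + 10^-1.96)
   = 1 / (1 + 0.030200 + 0.010965) = 1/1.0412 = 0.9605
[HCO3⁻] = α₁ × DIC = 0.9605 × 1.77 = 1.70 mmol/kg

[HCO3⁻] = 1.70 mmol/kg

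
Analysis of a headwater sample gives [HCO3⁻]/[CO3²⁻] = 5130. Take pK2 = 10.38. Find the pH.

pH = 6.67

From K2 = [H⁺][CO3²⁻]/[HCO3⁻]:  pH = pK2 − log₁₀([HCO3⁻]/[CO3²⁻])
log₁₀(5130) = +3.710
pH = 10.38 − (+3.710) = 6.67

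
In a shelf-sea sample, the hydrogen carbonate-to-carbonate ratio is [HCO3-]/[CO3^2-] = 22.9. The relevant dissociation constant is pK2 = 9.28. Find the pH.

From K2 = [H⁺][CO3^2-]/[HCO3-]:  pH = pK2 − log₁₀([HCO3-]/[CO3^2-])
log₁₀(22.9) = +1.360
pH = 9.28 − (+1.360) = 7.92

pH = 7.92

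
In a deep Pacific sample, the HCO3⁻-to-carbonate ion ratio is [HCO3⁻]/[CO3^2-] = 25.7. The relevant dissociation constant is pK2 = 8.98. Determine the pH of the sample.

pH = 7.57

From K2 = [H⁺][CO3^2-]/[HCO3⁻]:  pH = pK2 − log₁₀([HCO3⁻]/[CO3^2-])
log₁₀(25.7) = +1.410
pH = 8.98 − (+1.410) = 7.57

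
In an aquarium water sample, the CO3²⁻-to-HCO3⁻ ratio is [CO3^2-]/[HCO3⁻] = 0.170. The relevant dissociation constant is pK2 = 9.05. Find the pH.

From K2 = [H⁺][CO3^2-]/[HCO3⁻]:  pH = pK2 + log₁₀([CO3^2-]/[HCO3⁻])
log₁₀(0.170) = -0.770
pH = 9.05 + (-0.770) = 8.28

pH = 8.28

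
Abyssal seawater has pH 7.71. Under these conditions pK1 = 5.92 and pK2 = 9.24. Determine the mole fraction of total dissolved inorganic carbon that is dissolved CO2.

α₀ = 0.0155

α₀ = 1 / (1 + K1/[H⁺] + K1K2/[H⁺]²) = 1 / (1 + 10^+1.79 + 10^+0.26)
   = 1 / (1 + 61.660 + 1.8197) = 1/64.479 = 0.01551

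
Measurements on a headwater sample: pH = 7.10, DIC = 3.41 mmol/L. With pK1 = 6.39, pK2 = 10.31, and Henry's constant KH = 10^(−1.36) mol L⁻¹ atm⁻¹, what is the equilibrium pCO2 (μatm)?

pCO2 = 1.27×10^4 μatm

α₀ = 1 / (1 + K1/[H⁺] + K1K2/[H⁺]²) = 1 / (1 + 10^+0.71 + 10^-2.50)
   = 1 / (1 + 5.1286 + 0.0031623) = 1/6.1318 = 0.1631
[CO2*] = α₀ × DIC = 0.1631 × 3.41 = 0.5561 mmol/L
pCO2 = [CO2*]/KH = 5.561×10^-4 / 4.365×10^-2 = 1.27×10^4 μatm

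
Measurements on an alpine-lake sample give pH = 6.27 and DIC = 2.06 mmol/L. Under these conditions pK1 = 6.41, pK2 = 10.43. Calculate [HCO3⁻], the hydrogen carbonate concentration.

[HCO3⁻] = 0.865 mmol/L

α₁ = 1 / (1 + [H⁺]/K1 + K2/[H⁺]) = 1 / (1 + 10^+0.14 + 10^-4.16)
   = 1 / (1 + 1.3804 + 6.9183×10^-5) = 1/2.3805 = 0.4201
[HCO3⁻] = α₁ × DIC = 0.4201 × 2.06 = 0.865 mmol/L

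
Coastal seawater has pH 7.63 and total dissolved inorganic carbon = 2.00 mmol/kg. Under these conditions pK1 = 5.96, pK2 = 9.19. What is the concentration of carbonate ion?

[CO3²⁻] = 0.0525 mmol/kg

α₂ = 1 / (1 + [H⁺]/K2 + [H⁺]²/(K1K2)) = 1 / (1 + 10^+1.56 + 10^-0.11)
   = 1 / (1 + 36.308 + 0.77625) = 1/38.084 = 0.02626
[CO3²⁻] = α₂ × DIC = 0.02626 × 2.00 = 0.0525 mmol/kg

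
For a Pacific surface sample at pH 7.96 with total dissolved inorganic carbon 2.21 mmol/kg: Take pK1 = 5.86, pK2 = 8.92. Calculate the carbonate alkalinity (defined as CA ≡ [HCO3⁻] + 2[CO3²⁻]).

CA = [HCO3⁻] + 2[CO3²⁻] = (α₁ + 2α₂)·DIC
At pH 7.96: [H⁺]/K1 = 10^-2.10 = 0.0079433, K2/[H⁺] = 10^-0.96 = 0.10965
α₁ = 1/(1 + 0.0079433 + 0.10965) = 1/1.1176 = 0.8948; α₂ = α₁·K2/[H⁺] = 0.09811
α₁ + 2α₂ = 1.0910
CA = 1.0910 × 2.21 = 2.41 mmol/kg

CA = 2.41 mmol/kg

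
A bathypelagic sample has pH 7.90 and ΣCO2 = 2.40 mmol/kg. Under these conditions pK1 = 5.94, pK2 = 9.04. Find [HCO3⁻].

α₁ = 1 / (1 + [H⁺]/K1 + K2/[H⁺]) = 1 / (1 + 10^-1.96 + 10^-1.14)
   = 1 / (1 + 0.010965 + 0.072444) = 1/1.0834 = 0.9230
[HCO3⁻] = α₁ × DIC = 0.9230 × 2.40 = 2.22 mmol/kg

[HCO3⁻] = 2.22 mmol/kg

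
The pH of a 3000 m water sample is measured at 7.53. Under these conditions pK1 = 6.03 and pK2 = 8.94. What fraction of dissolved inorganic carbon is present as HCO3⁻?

α₁ = 0.934

α₁ = 1 / (1 + [H⁺]/K1 + K2/[H⁺]) = 1 / (1 + 10^-1.50 + 10^-1.41)
   = 1 / (1 + 0.031623 + 0.038905) = 1/1.0705 = 0.9341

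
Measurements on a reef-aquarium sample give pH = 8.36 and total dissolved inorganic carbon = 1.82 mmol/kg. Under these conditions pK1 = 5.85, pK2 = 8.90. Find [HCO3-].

α₁ = 1 / (1 + [H⁺]/K1 + K2/[H⁺]) = 1 / (1 + 10^-2.51 + 10^-0.54)
   = 1 / (1 + 0.0030903 + 0.28840) = 1/1.2915 = 0.7743
[HCO3⁻] = α₁ × DIC = 0.7743 × 1.82 = 1.41 mmol/kg

[HCO3⁻] = 1.41 mmol/kg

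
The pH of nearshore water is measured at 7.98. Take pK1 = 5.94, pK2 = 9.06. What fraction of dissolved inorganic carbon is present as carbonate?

α₂ = 1 / (1 + [H⁺]/K2 + [H⁺]²/(K1K2)) = 1 / (1 + 10^+1.08 + 10^-0.96)
   = 1 / (1 + 12.023 + 0.10965) = 1/13.132 = 0.07615

α₂ = 0.0761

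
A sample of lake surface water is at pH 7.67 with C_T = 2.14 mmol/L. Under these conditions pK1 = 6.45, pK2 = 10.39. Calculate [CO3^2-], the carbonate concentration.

[CO3²⁻] = 3.84 μmol/L

α₂ = 1 / (1 + [H⁺]/K2 + [H⁺]²/(K1K2)) = 1 / (1 + 10^+2.72 + 10^+1.50)
   = 1 / (1 + 524.81 + 31.623) = 1/557.43 = 0.001794
[CO3²⁻] = α₂ × DIC = 0.001794 × 2.14 = 0.00384 mmol/L = 3.84 μmol/L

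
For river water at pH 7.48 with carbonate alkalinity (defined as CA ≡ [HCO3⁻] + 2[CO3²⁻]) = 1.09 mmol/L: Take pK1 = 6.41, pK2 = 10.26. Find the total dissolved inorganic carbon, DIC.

DIC = 1.18 mmol/L

CA = [HCO3⁻] + 2[CO3²⁻] = (α₁ + 2α₂)·DIC
At pH 7.48: [H⁺]/K1 = 10^-1.07 = 0.085114, K2/[H⁺] = 10^-2.78 = 0.0016596
α₁ = 1/(1 + 0.085114 + 0.0016596) = 1/1.0868 = 0.9202; α₂ = α₁·K2/[H⁺] = 0.001527
α₁ + 2α₂ = 0.9232
DIC = CA / (α₁ + 2α₂) = 1.09 / 0.9232 = 1.18 mmol/L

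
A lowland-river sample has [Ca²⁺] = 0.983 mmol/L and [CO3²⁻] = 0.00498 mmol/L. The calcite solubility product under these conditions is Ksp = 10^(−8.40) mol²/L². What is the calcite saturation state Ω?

Ksp = 10^(−8.40) = 3.981×10^-9
Ω = [Ca²⁺][CO3²⁻]/Ksp = (0.983×10^-3)(0.00498×10^-3) / 3.981×10^-9 = 1.23

Ω = 1.23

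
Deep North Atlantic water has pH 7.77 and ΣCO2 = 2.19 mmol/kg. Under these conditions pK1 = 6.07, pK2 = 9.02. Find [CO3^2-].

α₂ = 1 / (1 + [H⁺]/K2 + [H⁺]²/(K1K2)) = 1 / (1 + 10^+1.25 + 10^-0.45)
   = 1 / (1 + 17.783 + 0.35481) = 1/19.138 = 0.05225
[CO3²⁻] = α₂ × DIC = 0.05225 × 2.19 = 0.114 mmol/kg

[CO3²⁻] = 0.114 mmol/kg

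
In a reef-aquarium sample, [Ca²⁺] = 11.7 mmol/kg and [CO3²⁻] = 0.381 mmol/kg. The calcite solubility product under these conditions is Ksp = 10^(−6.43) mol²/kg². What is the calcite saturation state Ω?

Ω = 12.0

Ksp = 10^(−6.43) = 3.715×10^-7
Ω = [Ca²⁺][CO3²⁻]/Ksp = (11.7×10^-3)(0.381×10^-3) / 3.715×10^-7 = 12.0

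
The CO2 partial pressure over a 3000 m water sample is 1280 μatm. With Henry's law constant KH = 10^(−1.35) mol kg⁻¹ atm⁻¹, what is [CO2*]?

[CO2*] = 57.2 μmol/kg

KH = 10^(−1.35) = 4.467×10^-2 mol kg⁻¹ atm⁻¹
[CO2*] = KH · pCO2 = 4.467×10^-2 × 1280×10^-6 atm = 5.72×10^-5 mol/kg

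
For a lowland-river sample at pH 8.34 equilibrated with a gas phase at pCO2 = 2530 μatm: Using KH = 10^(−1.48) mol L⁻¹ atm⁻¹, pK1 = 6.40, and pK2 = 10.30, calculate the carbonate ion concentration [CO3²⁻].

[CO2*] = KH · pCO2 = 10^(−1.48) × 2530×10^-6 = 8.378×10^-5 mol/L
α₀ = 1/(1 + K1/[H⁺] + K1K2/[H⁺]²) = 1/(1 + 10^+1.94 + 10^-0.02) = 0.01123
DIC = [CO2*]/α₀ = 8.378×10^-5 / 0.01123 = 7.460 mmol/L
[CO3²⁻] = α₂·DIC; α₂ = 0.01072, so [CO3²⁻] = 0.01072 × 7.460 = 0.0800 mmol/L

[CO3²⁻] = 0.0800 mmol/L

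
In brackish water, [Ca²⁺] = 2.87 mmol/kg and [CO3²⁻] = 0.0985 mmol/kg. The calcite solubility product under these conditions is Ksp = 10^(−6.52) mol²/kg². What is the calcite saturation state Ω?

Ω = 0.936

Ksp = 10^(−6.52) = 3.020×10^-7
Ω = [Ca²⁺][CO3²⁻]/Ksp = (2.87×10^-3)(0.0985×10^-3) / 3.020×10^-7 = 0.936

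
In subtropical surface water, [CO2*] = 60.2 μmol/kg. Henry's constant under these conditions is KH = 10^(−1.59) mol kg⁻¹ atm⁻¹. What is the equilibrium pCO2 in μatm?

pCO2 = 2340 μatm

KH = 10^(−1.59) = 2.570×10^-2 mol kg⁻¹ atm⁻¹
pCO2 = [CO2*]/KH = 60.2×10^-6 / 2.570×10^-2 = 2.34×10^-3 atm = 2340 μatm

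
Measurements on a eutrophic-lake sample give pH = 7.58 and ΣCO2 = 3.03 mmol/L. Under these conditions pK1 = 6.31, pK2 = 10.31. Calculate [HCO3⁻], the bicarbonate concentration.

[HCO3⁻] = 2.87 mmol/L

α₁ = 1 / (1 + [H⁺]/K1 + K2/[H⁺]) = 1 / (1 + 10^-1.27 + 10^-2.73)
   = 1 / (1 + 0.053703 + 0.0018621) = 1/1.0556 = 0.9474
[HCO3⁻] = α₁ × DIC = 0.9474 × 3.03 = 2.87 mmol/L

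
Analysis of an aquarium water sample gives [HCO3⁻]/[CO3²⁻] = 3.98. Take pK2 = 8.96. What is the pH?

pH = 8.36

From K2 = [H⁺][CO3²⁻]/[HCO3⁻]:  pH = pK2 − log₁₀([HCO3⁻]/[CO3²⁻])
log₁₀(3.98) = +0.600
pH = 8.96 − (+0.600) = 8.36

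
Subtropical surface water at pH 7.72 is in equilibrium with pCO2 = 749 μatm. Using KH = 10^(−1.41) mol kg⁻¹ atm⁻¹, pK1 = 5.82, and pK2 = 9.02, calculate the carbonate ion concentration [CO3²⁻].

[CO3²⁻] = 0.116 mmol/kg

[CO2*] = KH · pCO2 = 10^(−1.41) × 749×10^-6 = 2.914×10^-5 mol/kg
α₀ = 1/(1 + K1/[H⁺] + K1K2/[H⁺]²) = 1/(1 + 10^+1.90 + 10^+0.60) = 0.01185
DIC = [CO2*]/α₀ = 2.914×10^-5 / 0.01185 = 2.460 mmol/kg
[CO3²⁻] = α₂·DIC; α₂ = 0.04716, so [CO3²⁻] = 0.04716 × 2.460 = 0.116 mmol/kg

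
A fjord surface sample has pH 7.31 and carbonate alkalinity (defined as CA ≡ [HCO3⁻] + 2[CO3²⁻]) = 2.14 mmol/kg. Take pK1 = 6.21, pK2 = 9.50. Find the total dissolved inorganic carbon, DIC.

DIC = 2.29 mmol/kg

CA = [HCO3⁻] + 2[CO3²⁻] = (α₁ + 2α₂)·DIC
At pH 7.31: [H⁺]/K1 = 10^-1.10 = 0.079433, K2/[H⁺] = 10^-2.19 = 0.0064565
α₁ = 1/(1 + 0.079433 + 0.0064565) = 1/1.0859 = 0.9209; α₂ = α₁·K2/[H⁺] = 0.005946
α₁ + 2α₂ = 0.9328
DIC = CA / (α₁ + 2α₂) = 2.14 / 0.9328 = 2.29 mmol/kg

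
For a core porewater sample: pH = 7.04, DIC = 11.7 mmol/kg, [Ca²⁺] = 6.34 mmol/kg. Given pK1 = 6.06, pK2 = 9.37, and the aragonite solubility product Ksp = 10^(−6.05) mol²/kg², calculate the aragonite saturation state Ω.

α₂ = 1 / (1 + [H⁺]/K2 + [H⁺]²/(K1K2)) = 1 / (1 + 10^+2.33 + 10^+1.35)
   = 1 / (1 + 213.80 + 22.387) = 1/237.18 = 0.004216
[CO3²⁻] = α₂ × DIC = 0.004216 × 11.7 = 0.04933 mmol/kg
Ksp = 10^(−6.05) = 8.913×10^-7
Ω = [Ca²⁺][CO3²⁻]/Ksp = (6.34×10^-3)(4.933×10^-5) / 8.913×10^-7 = 0.351

Ω = 0.351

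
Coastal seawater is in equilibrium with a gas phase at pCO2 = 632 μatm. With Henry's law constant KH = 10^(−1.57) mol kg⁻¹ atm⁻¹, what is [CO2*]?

[CO2*] = 17.0 μmol/kg

KH = 10^(−1.57) = 2.692×10^-2 mol kg⁻¹ atm⁻¹
[CO2*] = KH · pCO2 = 2.692×10^-2 × 632×10^-6 atm = 1.70×10^-5 mol/kg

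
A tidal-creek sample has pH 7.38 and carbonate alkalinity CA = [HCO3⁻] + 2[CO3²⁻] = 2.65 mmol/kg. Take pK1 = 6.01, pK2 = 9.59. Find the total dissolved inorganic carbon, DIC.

CA = [HCO3⁻] + 2[CO3²⁻] = (α₁ + 2α₂)·DIC
At pH 7.38: [H⁺]/K1 = 10^-1.37 = 0.042658, K2/[H⁺] = 10^-2.21 = 0.0061660
α₁ = 1/(1 + 0.042658 + 0.0061660) = 1/1.0488 = 0.9534; α₂ = α₁·K2/[H⁺] = 0.005879
α₁ + 2α₂ = 0.9652
DIC = CA / (α₁ + 2α₂) = 2.65 / 0.9652 = 2.75 mmol/kg

DIC = 2.75 mmol/kg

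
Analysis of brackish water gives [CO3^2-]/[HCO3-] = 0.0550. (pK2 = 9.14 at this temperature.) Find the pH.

From K2 = [H⁺][CO3^2-]/[HCO3-]:  pH = pK2 + log₁₀([CO3^2-]/[HCO3-])
log₁₀(0.0550) = -1.260
pH = 9.14 + (-1.260) = 7.88

pH = 7.88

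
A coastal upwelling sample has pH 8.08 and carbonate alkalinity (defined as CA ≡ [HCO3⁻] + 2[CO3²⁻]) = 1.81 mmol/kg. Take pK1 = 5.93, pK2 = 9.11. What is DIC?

DIC = 1.68 mmol/kg

CA = [HCO3⁻] + 2[CO3²⁻] = (α₁ + 2α₂)·DIC
At pH 8.08: [H⁺]/K1 = 10^-2.15 = 0.0070795, K2/[H⁺] = 10^-1.03 = 0.093325
α₁ = 1/(1 + 0.0070795 + 0.093325) = 1/1.1004 = 0.9088; α₂ = α₁·K2/[H⁺] = 0.08481
α₁ + 2α₂ = 1.0784
DIC = CA / (α₁ + 2α₂) = 1.81 / 1.0784 = 1.68 mmol/kg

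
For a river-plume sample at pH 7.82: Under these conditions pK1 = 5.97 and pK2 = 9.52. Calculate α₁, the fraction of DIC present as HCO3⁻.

α₁ = 0.967

α₁ = 1 / (1 + [H⁺]/K1 + K2/[H⁺]) = 1 / (1 + 10^-1.85 + 10^-1.70)
   = 1 / (1 + 0.014125 + 0.019953) = 1/1.0341 = 0.9670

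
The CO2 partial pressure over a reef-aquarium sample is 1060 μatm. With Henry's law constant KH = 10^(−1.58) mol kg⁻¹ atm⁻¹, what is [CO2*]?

KH = 10^(−1.58) = 2.630×10^-2 mol kg⁻¹ atm⁻¹
[CO2*] = KH · pCO2 = 2.630×10^-2 × 1060×10^-6 atm = 2.79×10^-5 mol/kg

[CO2*] = 27.9 μmol/kg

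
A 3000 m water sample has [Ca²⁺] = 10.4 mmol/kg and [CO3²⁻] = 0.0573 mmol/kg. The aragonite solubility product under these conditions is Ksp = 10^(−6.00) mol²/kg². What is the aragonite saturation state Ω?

Ω = 0.596

Ksp = 10^(−6.00) = 1.000×10^-6
Ω = [Ca²⁺][CO3²⁻]/Ksp = (10.4×10^-3)(0.0573×10^-3) / 1.000×10^-6 = 0.596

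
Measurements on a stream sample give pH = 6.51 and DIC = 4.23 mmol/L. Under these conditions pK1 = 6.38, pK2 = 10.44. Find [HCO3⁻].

[HCO3⁻] = 2.43 mmol/L

α₁ = 1 / (1 + [H⁺]/K1 + K2/[H⁺]) = 1 / (1 + 10^-0.13 + 10^-3.93)
   = 1 / (1 + 0.74131 + 0.00011749) = 1/1.7414 = 0.5742
[HCO3⁻] = α₁ × DIC = 0.5742 × 4.23 = 2.43 mmol/L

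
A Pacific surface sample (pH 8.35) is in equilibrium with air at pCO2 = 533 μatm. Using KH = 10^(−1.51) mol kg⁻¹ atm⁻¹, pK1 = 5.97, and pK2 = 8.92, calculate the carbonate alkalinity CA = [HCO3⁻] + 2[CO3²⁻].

[CO2*] = KH · pCO2 = 10^(−1.51) × 533×10^-6 = 1.647×10^-5 mol/kg
α₀ = 1/(1 + K1/[H⁺] + K1K2/[H⁺]²) = 1/(1 + 10^+2.38 + 10^+1.81) = 0.003274
DIC = [CO2*]/α₀ = 1.647×10^-5 / 0.003274 = 5.031 mmol/kg
CA = (α₁ + 2α₂)·DIC = (0.7853 + 2×0.2114) × 5.031 = 6.08 mmol/kg

CA = 6.08 mmol/kg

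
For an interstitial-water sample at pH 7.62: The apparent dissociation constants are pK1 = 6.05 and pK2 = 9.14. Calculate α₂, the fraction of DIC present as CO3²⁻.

α₂ = 0.0286

α₂ = 1 / (1 + [H⁺]/K2 + [H⁺]²/(K1K2)) = 1 / (1 + 10^+1.52 + 10^-0.05)
   = 1 / (1 + 33.113 + 0.89125) = 1/35.004 = 0.02857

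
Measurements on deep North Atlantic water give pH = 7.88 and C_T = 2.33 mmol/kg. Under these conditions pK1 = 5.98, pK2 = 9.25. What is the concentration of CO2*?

α₀ = 1 / (1 + K1/[H⁺] + K1K2/[H⁺]²) = 1 / (1 + 10^+1.90 + 10^+0.53)
   = 1 / (1 + 79.433 + 3.3884) = 1/83.821 = 0.01193
[CO2*] = α₀ × DIC = 0.01193 × 2.33 = 0.0278 mmol/kg

[CO2*] = 0.0278 mmol/kg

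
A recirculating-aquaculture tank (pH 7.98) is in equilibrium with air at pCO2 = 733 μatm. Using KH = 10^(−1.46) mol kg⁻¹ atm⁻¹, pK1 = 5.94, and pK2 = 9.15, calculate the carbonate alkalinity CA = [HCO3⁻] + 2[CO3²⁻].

[CO2*] = KH · pCO2 = 10^(−1.46) × 733×10^-6 = 2.542×10^-5 mol/kg
α₀ = 1/(1 + K1/[H⁺] + K1K2/[H⁺]²) = 1/(1 + 10^+2.04 + 10^+0.87) = 0.008470
DIC = [CO2*]/α₀ = 2.542×10^-5 / 0.008470 = 3.001 mmol/kg
CA = (α₁ + 2α₂)·DIC = (0.9287 + 2×0.06279) × 3.001 = 3.16 mmol/kg

CA = 3.16 mmol/kg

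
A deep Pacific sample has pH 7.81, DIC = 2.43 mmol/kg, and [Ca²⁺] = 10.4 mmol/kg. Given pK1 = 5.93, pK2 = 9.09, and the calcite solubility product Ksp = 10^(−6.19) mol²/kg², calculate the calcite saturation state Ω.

α₂ = 1 / (1 + [H⁺]/K2 + [H⁺]²/(K1K2)) = 1 / (1 + 10^+1.28 + 10^-0.60)
   = 1 / (1 + 19.055 + 0.25119) = 1/20.306 = 0.04925
[CO3²⁻] = α₂ × DIC = 0.04925 × 2.43 = 0.1197 mmol/kg
Ksp = 10^(−6.19) = 6.457×10^-7
Ω = [Ca²⁺][CO3²⁻]/Ksp = (10.4×10^-3)(1.197×10^-4) / 6.457×10^-7 = 1.93

Ω = 1.93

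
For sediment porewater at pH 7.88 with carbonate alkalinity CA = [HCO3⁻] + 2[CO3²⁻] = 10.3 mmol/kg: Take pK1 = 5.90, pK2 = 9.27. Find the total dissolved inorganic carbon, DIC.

CA = [HCO3⁻] + 2[CO3²⁻] = (α₁ + 2α₂)·DIC
At pH 7.88: [H⁺]/K1 = 10^-1.98 = 0.010471, K2/[H⁺] = 10^-1.39 = 0.040738
α₁ = 1/(1 + 0.010471 + 0.040738) = 1/1.0512 = 0.9513; α₂ = α₁·K2/[H⁺] = 0.03875
α₁ + 2α₂ = 1.0288
DIC = CA / (α₁ + 2α₂) = 10.3 / 1.0288 = 10.0 mmol/kg

DIC = 10.0 mmol/kg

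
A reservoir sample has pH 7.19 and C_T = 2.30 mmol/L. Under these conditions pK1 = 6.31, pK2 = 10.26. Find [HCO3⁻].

[HCO3⁻] = 2.03 mmol/L

α₁ = 1 / (1 + [H⁺]/K1 + K2/[H⁺]) = 1 / (1 + 10^-0.88 + 10^-3.07)
   = 1 / (1 + 0.13183 + 0.00085114) = 1/1.1327 = 0.8829
[HCO3⁻] = α₁ × DIC = 0.8829 × 2.30 = 2.03 mmol/L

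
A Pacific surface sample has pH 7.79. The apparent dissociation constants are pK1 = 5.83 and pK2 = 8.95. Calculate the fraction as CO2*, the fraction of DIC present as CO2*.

α₀ = 0.0102

α₀ = 1 / (1 + K1/[H⁺] + K1K2/[H⁺]²) = 1 / (1 + 10^+1.96 + 10^+0.80)
   = 1 / (1 + 91.201 + 6.3096) = 1/98.511 = 0.01015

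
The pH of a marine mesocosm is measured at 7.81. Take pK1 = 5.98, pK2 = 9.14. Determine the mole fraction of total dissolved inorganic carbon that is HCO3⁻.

α₁ = 1 / (1 + [H⁺]/K1 + K2/[H⁺]) = 1 / (1 + 10^-1.83 + 10^-1.33)
   = 1 / (1 + 0.014791 + 0.046774) = 1/1.0616 = 0.9420

α₁ = 0.942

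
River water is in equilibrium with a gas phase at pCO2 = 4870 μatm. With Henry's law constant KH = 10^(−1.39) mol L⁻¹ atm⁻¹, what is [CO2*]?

KH = 10^(−1.39) = 4.074×10^-2 mol L⁻¹ atm⁻¹
[CO2*] = KH · pCO2 = 4.074×10^-2 × 4870×10^-6 atm = 1.98×10^-4 mol/L

[CO2*] = 198 μmol/L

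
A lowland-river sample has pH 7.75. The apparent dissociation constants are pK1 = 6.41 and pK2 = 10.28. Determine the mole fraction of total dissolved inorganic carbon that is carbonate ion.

α₂ = 0.00281

α₂ = 1 / (1 + [H⁺]/K2 + [H⁺]²/(K1K2)) = 1 / (1 + 10^+2.53 + 10^+1.19)
   = 1 / (1 + 338.84 + 15.488) = 1/355.33 = 0.002814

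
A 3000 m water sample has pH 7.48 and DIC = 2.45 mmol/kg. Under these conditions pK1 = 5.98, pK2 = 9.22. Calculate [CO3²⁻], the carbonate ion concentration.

[CO3²⁻] = 0.0425 mmol/kg

α₂ = 1 / (1 + [H⁺]/K2 + [H⁺]²/(K1K2)) = 1 / (1 + 10^+1.74 + 10^+0.24)
   = 1 / (1 + 54.954 + 1.7378) = 1/57.692 = 0.01733
[CO3²⁻] = α₂ × DIC = 0.01733 × 2.45 = 0.0425 mmol/kg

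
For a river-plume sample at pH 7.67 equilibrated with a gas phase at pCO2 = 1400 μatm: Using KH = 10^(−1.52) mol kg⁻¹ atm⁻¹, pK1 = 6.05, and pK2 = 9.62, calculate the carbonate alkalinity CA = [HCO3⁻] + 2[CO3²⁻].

[CO2*] = KH · pCO2 = 10^(−1.52) × 1400×10^-6 = 4.228×10^-5 mol/kg
α₀ = 1/(1 + K1/[H⁺] + K1K2/[H⁺]²) = 1/(1 + 10^+1.62 + 10^-0.33) = 0.02317
DIC = [CO2*]/α₀ = 4.228×10^-5 / 0.02317 = 1.825 mmol/kg
CA = (α₁ + 2α₂)·DIC = (0.9660 + 2×0.01084) × 1.825 = 1.80 mmol/kg

CA = 1.80 mmol/kg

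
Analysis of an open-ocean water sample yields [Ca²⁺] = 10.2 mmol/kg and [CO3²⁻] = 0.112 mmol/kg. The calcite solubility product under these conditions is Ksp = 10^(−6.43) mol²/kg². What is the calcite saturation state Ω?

Ksp = 10^(−6.43) = 3.715×10^-7
Ω = [Ca²⁺][CO3²⁻]/Ksp = (10.2×10^-3)(0.112×10^-3) / 3.715×10^-7 = 3.07

Ω = 3.07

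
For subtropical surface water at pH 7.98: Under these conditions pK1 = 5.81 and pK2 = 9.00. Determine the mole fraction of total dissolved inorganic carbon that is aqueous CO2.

α₀ = 1 / (1 + K1/[H⁺] + K1K2/[H⁺]²) = 1 / (1 + 10^+2.17 + 10^+1.15)
   = 1 / (1 + 147.91 + 14.125) = 1/163.04 = 0.006134

α₀ = 0.00613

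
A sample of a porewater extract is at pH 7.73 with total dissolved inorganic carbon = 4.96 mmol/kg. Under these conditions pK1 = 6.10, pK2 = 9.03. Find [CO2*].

α₀ = 1 / (1 + K1/[H⁺] + K1K2/[H⁺]²) = 1 / (1 + 10^+1.63 + 10^+0.33)
   = 1 / (1 + 42.658 + 2.1380) = 1/45.796 = 0.02184
[CO2*] = α₀ × DIC = 0.02184 × 4.96 = 0.108 mmol/kg

[CO2*] = 0.108 mmol/kg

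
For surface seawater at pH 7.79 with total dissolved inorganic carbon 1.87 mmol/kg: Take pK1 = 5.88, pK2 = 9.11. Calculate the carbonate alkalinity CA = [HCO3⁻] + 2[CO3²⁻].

CA = 1.93 mmol/kg

CA = [HCO3⁻] + 2[CO3²⁻] = (α₁ + 2α₂)·DIC
At pH 7.79: [H⁺]/K1 = 10^-1.91 = 0.012303, K2/[H⁺] = 10^-1.32 = 0.047863
α₁ = 1/(1 + 0.012303 + 0.047863) = 1/1.0602 = 0.9432; α₂ = α₁·K2/[H⁺] = 0.04515
α₁ + 2α₂ = 1.0335
CA = 1.0335 × 1.87 = 1.93 mmol/kg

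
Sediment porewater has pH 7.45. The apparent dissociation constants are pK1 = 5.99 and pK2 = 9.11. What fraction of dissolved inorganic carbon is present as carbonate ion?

α₂ = 1 / (1 + [H⁺]/K2 + [H⁺]²/(K1K2)) = 1 / (1 + 10^+1.66 + 10^+0.20)
   = 1 / (1 + 45.709 + 1.5849) = 1/48.294 = 0.02071

α₂ = 0.0207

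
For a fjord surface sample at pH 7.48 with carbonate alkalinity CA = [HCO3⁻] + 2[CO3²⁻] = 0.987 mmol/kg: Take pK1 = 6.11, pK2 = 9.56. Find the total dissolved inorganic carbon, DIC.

DIC = 1.02 mmol/kg

CA = [HCO3⁻] + 2[CO3²⁻] = (α₁ + 2α₂)·DIC
At pH 7.48: [H⁺]/K1 = 10^-1.37 = 0.042658, K2/[H⁺] = 10^-2.08 = 0.0083176
α₁ = 1/(1 + 0.042658 + 0.0083176) = 1/1.0510 = 0.9515; α₂ = α₁·K2/[H⁺] = 0.007914
α₁ + 2α₂ = 0.9673
DIC = CA / (α₁ + 2α₂) = 0.987 / 0.9673 = 1.02 mmol/kg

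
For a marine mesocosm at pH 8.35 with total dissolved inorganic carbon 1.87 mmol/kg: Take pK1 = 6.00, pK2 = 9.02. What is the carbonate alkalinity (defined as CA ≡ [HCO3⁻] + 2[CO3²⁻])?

CA = 2.19 mmol/kg

CA = [HCO3⁻] + 2[CO3²⁻] = (α₁ + 2α₂)·DIC
At pH 8.35: [H⁺]/K1 = 10^-2.35 = 0.0044668, K2/[H⁺] = 10^-0.67 = 0.21380
α₁ = 1/(1 + 0.0044668 + 0.21380) = 1/1.2183 = 0.8208; α₂ = α₁·K2/[H⁺] = 0.1755
α₁ + 2α₂ = 1.1718
CA = 1.1718 × 1.87 = 2.19 mmol/kg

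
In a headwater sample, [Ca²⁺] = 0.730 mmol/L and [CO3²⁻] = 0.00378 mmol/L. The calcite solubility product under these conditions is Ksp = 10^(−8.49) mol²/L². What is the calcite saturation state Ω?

Ω = 0.853

Ksp = 10^(−8.49) = 3.236×10^-9
Ω = [Ca²⁺][CO3²⁻]/Ksp = (0.730×10^-3)(0.00378×10^-3) / 3.236×10^-9 = 0.853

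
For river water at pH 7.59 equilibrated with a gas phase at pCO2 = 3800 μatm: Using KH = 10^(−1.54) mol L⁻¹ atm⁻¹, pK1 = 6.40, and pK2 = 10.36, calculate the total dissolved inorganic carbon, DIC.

[CO2*] = KH · pCO2 = 10^(−1.54) × 3800×10^-6 = 1.096×10^-4 mol/L
α₀ = 1/(1 + K1/[H⁺] + K1K2/[H⁺]²) = 1/(1 + 10^+1.19 + 10^-1.58) = 0.06055
DIC = [CO2*]/α₀ = 1.096×10^-4 / 0.06055 = 1.81 mmol/L

DIC = 1.81 mmol/L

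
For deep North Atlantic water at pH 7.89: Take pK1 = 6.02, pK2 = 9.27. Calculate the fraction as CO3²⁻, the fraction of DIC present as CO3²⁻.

α₂ = 1 / (1 + [H⁺]/K2 + [H⁺]²/(K1K2)) = 1 / (1 + 10^+1.38 + 10^-0.49)
   = 1 / (1 + 23.988 + 0.32359) = 1/25.312 = 0.03951

α₂ = 0.0395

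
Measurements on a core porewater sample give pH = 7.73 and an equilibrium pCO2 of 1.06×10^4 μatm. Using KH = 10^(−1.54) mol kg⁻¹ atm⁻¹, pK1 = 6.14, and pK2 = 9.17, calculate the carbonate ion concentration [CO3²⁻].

[CO3²⁻] = 0.432 mmol/kg

[CO2*] = KH · pCO2 = 10^(−1.54) × 1.06×10^4×10^-6 = 3.057×10^-4 mol/kg
α₀ = 1/(1 + K1/[H⁺] + K1K2/[H⁺]²) = 1/(1 + 10^+1.59 + 10^+0.15) = 0.02420
DIC = [CO2*]/α₀ = 3.057×10^-4 / 0.02420 = 12.63 mmol/kg
[CO3²⁻] = α₂·DIC; α₂ = 0.03419, so [CO3²⁻] = 0.03419 × 12.63 = 0.432 mmol/kg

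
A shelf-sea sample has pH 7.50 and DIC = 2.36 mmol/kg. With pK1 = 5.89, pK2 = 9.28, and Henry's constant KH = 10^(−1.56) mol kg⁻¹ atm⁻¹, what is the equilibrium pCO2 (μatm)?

pCO2 = 2020 μatm

α₀ = 1 / (1 + K1/[H⁺] + K1K2/[H⁺]²) = 1 / (1 + 10^+1.61 + 10^-0.17)
   = 1 / (1 + 40.738 + 0.67608) = 1/42.414 = 0.02358
[CO2*] = α₀ × DIC = 0.02358 × 2.36 = 0.05564 mmol/kg
pCO2 = [CO2*]/KH = 5.564×10^-5 / 2.754×10^-2 = 2020 μatm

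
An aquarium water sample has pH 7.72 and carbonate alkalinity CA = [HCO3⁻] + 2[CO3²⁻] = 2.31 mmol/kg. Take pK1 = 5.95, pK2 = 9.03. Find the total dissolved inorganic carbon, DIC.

CA = [HCO3⁻] + 2[CO3²⁻] = (α₁ + 2α₂)·DIC
At pH 7.72: [H⁺]/K1 = 10^-1.77 = 0.016982, K2/[H⁺] = 10^-1.31 = 0.048978
α₁ = 1/(1 + 0.016982 + 0.048978) = 1/1.0660 = 0.9381; α₂ = α₁·K2/[H⁺] = 0.04595
α₁ + 2α₂ = 1.0300
DIC = CA / (α₁ + 2α₂) = 2.31 / 1.0300 = 2.24 mmol/kg

DIC = 2.24 mmol/kg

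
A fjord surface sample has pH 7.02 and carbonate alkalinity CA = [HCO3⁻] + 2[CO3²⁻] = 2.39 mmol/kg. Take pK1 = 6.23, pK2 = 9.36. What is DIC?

DIC = 2.76 mmol/kg

CA = [HCO3⁻] + 2[CO3²⁻] = (α₁ + 2α₂)·DIC
At pH 7.02: [H⁺]/K1 = 10^-0.79 = 0.16218, K2/[H⁺] = 10^-2.34 = 0.0045709
α₁ = 1/(1 + 0.16218 + 0.0045709) = 1/1.1668 = 0.8571; α₂ = α₁·K2/[H⁺] = 0.003918
α₁ + 2α₂ = 0.8649
DIC = CA / (α₁ + 2α₂) = 2.39 / 0.8649 = 2.76 mmol/kg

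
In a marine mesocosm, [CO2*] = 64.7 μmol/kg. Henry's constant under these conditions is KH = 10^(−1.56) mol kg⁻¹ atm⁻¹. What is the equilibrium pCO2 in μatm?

KH = 10^(−1.56) = 2.754×10^-2 mol kg⁻¹ atm⁻¹
pCO2 = [CO2*]/KH = 64.7×10^-6 / 2.754×10^-2 = 2.35×10^-3 atm = 2350 μatm

pCO2 = 2350 μatm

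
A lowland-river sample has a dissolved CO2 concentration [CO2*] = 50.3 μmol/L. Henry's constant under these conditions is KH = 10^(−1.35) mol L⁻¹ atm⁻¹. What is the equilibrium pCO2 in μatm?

pCO2 = 1130 μatm

KH = 10^(−1.35) = 4.467×10^-2 mol L⁻¹ atm⁻¹
pCO2 = [CO2*]/KH = 50.3×10^-6 / 4.467×10^-2 = 1.13×10^-3 atm = 1130 μatm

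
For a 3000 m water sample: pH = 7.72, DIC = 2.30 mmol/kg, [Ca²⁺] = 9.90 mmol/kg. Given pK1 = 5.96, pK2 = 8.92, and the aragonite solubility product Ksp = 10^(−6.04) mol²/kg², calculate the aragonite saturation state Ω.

α₂ = 1 / (1 + [H⁺]/K2 + [H⁺]²/(K1K2)) = 1 / (1 + 10^+1.20 + 10^-0.56)
   = 1 / (1 + 15.849 + 0.27542) = 1/17.124 = 0.05840
[CO3²⁻] = α₂ × DIC = 0.05840 × 2.30 = 0.1343 mmol/kg
Ksp = 10^(−6.04) = 9.120×10^-7
Ω = [Ca²⁺][CO3²⁻]/Ksp = (9.90×10^-3)(1.343×10^-4) / 9.120×10^-7 = 1.46

Ω = 1.46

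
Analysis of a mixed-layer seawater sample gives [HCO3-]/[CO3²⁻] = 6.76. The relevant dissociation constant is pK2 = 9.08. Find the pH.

pH = 8.25

From K2 = [H⁺][CO3²⁻]/[HCO3-]:  pH = pK2 − log₁₀([HCO3-]/[CO3²⁻])
log₁₀(6.76) = +0.830
pH = 9.08 − (+0.830) = 8.25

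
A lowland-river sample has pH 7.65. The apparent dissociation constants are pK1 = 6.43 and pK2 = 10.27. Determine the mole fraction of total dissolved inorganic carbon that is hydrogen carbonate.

α₁ = 0.941

α₁ = 1 / (1 + [H⁺]/K1 + K2/[H⁺]) = 1 / (1 + 10^-1.22 + 10^-2.62)
   = 1 / (1 + 0.060256 + 0.0023988) = 1/1.0627 = 0.9410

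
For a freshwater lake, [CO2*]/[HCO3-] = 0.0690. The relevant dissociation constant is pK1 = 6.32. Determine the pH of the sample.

From K1 = [H⁺][HCO3-]/[CO2*]:  pH = pK1 − log₁₀([CO2*]/[HCO3-])
log₁₀(0.0690) = -1.161
pH = 6.32 − (-1.161) = 7.48

pH = 7.48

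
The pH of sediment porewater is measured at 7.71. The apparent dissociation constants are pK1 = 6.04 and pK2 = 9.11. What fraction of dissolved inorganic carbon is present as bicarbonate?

α₁ = 1 / (1 + [H⁺]/K1 + K2/[H⁺]) = 1 / (1 + 10^-1.67 + 10^-1.40)
   = 1 / (1 + 0.021380 + 0.039811) = 1/1.0612 = 0.9423

α₁ = 0.942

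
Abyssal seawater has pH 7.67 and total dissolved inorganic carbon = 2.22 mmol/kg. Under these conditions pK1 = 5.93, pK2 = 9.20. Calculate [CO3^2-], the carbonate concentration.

α₂ = 1 / (1 + [H⁺]/K2 + [H⁺]²/(K1K2)) = 1 / (1 + 10^+1.53 + 10^-0.21)
   = 1 / (1 + 33.884 + 0.61660) = 1/35.501 = 0.02817
[CO3²⁻] = α₂ × DIC = 0.02817 × 2.22 = 0.0625 mmol/kg

[CO3²⁻] = 0.0625 mmol/kg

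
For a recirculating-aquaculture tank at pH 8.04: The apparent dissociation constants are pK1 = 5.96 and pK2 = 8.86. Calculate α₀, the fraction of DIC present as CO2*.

α₀ = 1 / (1 + K1/[H⁺] + K1K2/[H⁺]²) = 1 / (1 + 10^+2.08 + 10^+1.26)
   = 1 / (1 + 120.23 + 18.197) = 1/139.42 = 0.007172

α₀ = 0.00717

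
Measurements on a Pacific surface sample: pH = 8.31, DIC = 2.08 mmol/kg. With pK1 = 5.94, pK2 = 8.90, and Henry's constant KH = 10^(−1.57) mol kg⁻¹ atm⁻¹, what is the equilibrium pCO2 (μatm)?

pCO2 = 261 μatm

α₀ = 1 / (1 + K1/[H⁺] + K1K2/[H⁺]²) = 1 / (1 + 10^+2.37 + 10^+1.78)
   = 1 / (1 + 234.42 + 60.256) = 1/295.68 = 0.003382
[CO2*] = α₀ × DIC = 0.003382 × 2.08 = 0.007035 mmol/kg = 7.035 μmol/kg
pCO2 = [CO2*]/KH = 7.035×10^-6 / 2.692×10^-2 = 261 μatm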